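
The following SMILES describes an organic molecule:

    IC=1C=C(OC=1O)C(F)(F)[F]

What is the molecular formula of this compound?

Walk through each heavy atom and fill implicit hydrogens from standard valence (C 4, N 3, O 2, S 2, halogen 1):
  atom 1: I (halogen, monovalent) → 0 H
  atom 2: C, bond orders sum to 4 (valence 4) → 0 H
  atom 3: C, bond orders sum to 3 (valence 4) → 1 H
  atom 4: C, bond orders sum to 4 (valence 4) → 0 H
  atom 5: O, bond orders sum to 2 (valence 2) → 0 H
  atom 6: C, bond orders sum to 4 (valence 4) → 0 H
  atom 7: O, bond orders sum to 1 (valence 2) → 1 H
  atom 8: C, bond orders sum to 4 (valence 4) → 0 H
  atom 9: F (halogen, monovalent) → 0 H
  atom 10: F (halogen, monovalent) → 0 H
  atom 11: F with explicit H count 0
Totals → C:5, H:2, F:3, I:1, O:2.

C5H2F3IO2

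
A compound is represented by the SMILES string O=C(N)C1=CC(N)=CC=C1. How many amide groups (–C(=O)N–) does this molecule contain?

1

The amide motif appears at heavy-atom position 2 in the SMILES.
Other groups present: 1 primary amine.
Amide count: 1.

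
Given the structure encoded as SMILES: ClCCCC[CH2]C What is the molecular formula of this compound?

Walk through each heavy atom and fill implicit hydrogens from standard valence (C 4, N 3, O 2, S 2, halogen 1):
  atom 1: Cl (halogen, monovalent) → 0 H
  atom 2: C, bond orders sum to 2 (valence 4) → 2 H
  atom 3: C, bond orders sum to 2 (valence 4) → 2 H
  atom 4: C, bond orders sum to 2 (valence 4) → 2 H
  atom 5: C, bond orders sum to 2 (valence 4) → 2 H
  atom 6: C with explicit H count 2
  atom 7: C, bond orders sum to 1 (valence 4) → 3 H
Totals → C:6, H:13, Cl:1.

C6H13Cl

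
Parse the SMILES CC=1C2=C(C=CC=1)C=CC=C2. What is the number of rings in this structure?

2

In SMILES, each pair of matching ring-closure digits denotes one ring-closing bond; the number of such bonds equals the number of independent rings.
Ring-closure bonds here: 2.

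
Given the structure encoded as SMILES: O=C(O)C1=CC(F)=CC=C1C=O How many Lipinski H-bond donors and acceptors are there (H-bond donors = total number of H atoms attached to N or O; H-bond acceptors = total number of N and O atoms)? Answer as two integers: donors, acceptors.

1, 3

Donors: find every N or O and count the H atoms it carries.
  atom 1 (O): bond orders sum to 2 → 0 H
  atom 3 (O): bond orders sum to 1 → 1 H
  atom 12 (O): bond orders sum to 2 → 0 H
Lipinski HBD = 1.
Acceptors: N atoms = 0, O atoms = 3 → HBA = 3.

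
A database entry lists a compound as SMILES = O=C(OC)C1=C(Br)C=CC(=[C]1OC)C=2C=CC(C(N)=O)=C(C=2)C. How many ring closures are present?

In SMILES, each pair of matching ring-closure digits denotes one ring-closing bond; the number of such bonds equals the number of independent rings.
Ring-closure bonds here: 2.

2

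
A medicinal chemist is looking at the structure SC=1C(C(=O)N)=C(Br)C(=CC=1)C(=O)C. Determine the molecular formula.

Walk through each heavy atom and fill implicit hydrogens from standard valence (C 4, N 3, O 2, S 2, halogen 1):
  atom 1: S, bond orders sum to 1 (valence 2) → 1 H
  atom 2: C, bond orders sum to 4 (valence 4) → 0 H
  atom 3: C, bond orders sum to 4 (valence 4) → 0 H
  atom 4: C, bond orders sum to 4 (valence 4) → 0 H
  atom 5: O, bond orders sum to 2 (valence 2) → 0 H
  atom 6: N, bond orders sum to 1 (valence 3) → 2 H
  atom 7: C, bond orders sum to 4 (valence 4) → 0 H
  atom 8: Br (halogen, monovalent) → 0 H
  atom 9: C, bond orders sum to 4 (valence 4) → 0 H
  atom 10: C, bond orders sum to 3 (valence 4) → 1 H
  atom 11: C, bond orders sum to 3 (valence 4) → 1 H
  atom 12: C, bond orders sum to 4 (valence 4) → 0 H
  atom 13: O, bond orders sum to 2 (valence 2) → 0 H
  atom 14: C, bond orders sum to 1 (valence 4) → 3 H
Totals → C:9, H:8, Br:1, N:1, O:2, S:1.

C9H8BrNO2S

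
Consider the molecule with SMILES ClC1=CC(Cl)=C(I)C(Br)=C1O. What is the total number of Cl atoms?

2

Scan the SMILES for Cl atoms (remember two-letter symbols like Cl and Br are single atoms).
Chlorine count: 2.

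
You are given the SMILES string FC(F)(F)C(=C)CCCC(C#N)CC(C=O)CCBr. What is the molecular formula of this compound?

C13H17BrF3NO

Walk through each heavy atom and fill implicit hydrogens from standard valence (C 4, N 3, O 2, S 2, halogen 1):
  atom 1: F (halogen, monovalent) → 0 H
  atom 2: C, bond orders sum to 4 (valence 4) → 0 H
  atom 3: F (halogen, monovalent) → 0 H
  atom 4: F (halogen, monovalent) → 0 H
  atom 5: C, bond orders sum to 4 (valence 4) → 0 H
  atom 6: C, bond orders sum to 2 (valence 4) → 2 H
  atom 7: C, bond orders sum to 2 (valence 4) → 2 H
  atom 8: C, bond orders sum to 2 (valence 4) → 2 H
  atom 9: C, bond orders sum to 2 (valence 4) → 2 H
  atom 10: C, bond orders sum to 3 (valence 4) → 1 H
  atom 11: C, bond orders sum to 4 (valence 4) → 0 H
  atom 12: N, bond orders sum to 3 (valence 3) → 0 H
  atom 13: C, bond orders sum to 2 (valence 4) → 2 H
  atom 14: C, bond orders sum to 3 (valence 4) → 1 H
  atom 15: C, bond orders sum to 3 (valence 4) → 1 H
  atom 16: O, bond orders sum to 2 (valence 2) → 0 H
  atom 17: C, bond orders sum to 2 (valence 4) → 2 H
  atom 18: C, bond orders sum to 2 (valence 4) → 2 H
  atom 19: Br (halogen, monovalent) → 0 H
Totals → C:13, H:17, Br:1, F:3, N:1, O:1.
In Hill order: C13H17BrF3NO.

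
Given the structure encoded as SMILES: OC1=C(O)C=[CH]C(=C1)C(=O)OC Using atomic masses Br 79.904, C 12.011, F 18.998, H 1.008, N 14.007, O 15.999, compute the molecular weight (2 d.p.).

168.15 g/mol

First, the molecular formula is C8H8O4 (counting implicit H from valence).
  C: 8 × 12.011 = 96.088
  H: 8 × 1.008 = 8.064
  O: 4 × 15.999 = 63.996
Sum: 8×12.011 + 8×1.008 + 4×15.999 = 168.148 → 168.15 g/mol.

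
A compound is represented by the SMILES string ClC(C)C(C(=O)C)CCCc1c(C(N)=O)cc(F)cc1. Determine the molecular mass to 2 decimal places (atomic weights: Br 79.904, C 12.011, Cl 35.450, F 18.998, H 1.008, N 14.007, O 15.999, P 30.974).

First, the molecular formula is C15H19ClFNO2 (counting implicit H from valence).
  C: 15 × 12.011 = 180.165
  Cl: 1 × 35.450 = 35.450
  F: 1 × 18.998 = 18.998
  H: 19 × 1.008 = 19.152
  N: 1 × 14.007 = 14.007
  O: 2 × 15.999 = 31.998
Sum: 15×12.011 + 1×35.450 + 1×18.998 + 19×1.008 + 1×14.007 + 2×15.999 = 299.770 → 299.77 g/mol.

299.77 g/mol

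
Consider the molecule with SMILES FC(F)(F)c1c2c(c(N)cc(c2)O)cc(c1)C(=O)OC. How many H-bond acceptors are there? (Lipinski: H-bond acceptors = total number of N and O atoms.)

N atoms: 1; O atoms: 3.
Lipinski HBA = 1 + 3 = 4.

4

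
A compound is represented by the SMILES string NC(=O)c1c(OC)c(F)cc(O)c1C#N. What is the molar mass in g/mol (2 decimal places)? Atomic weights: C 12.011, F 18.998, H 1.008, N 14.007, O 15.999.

210.16 g/mol

First, the molecular formula is C9H7FN2O3 (counting implicit H from valence).
  C: 9 × 12.011 = 108.099
  F: 1 × 18.998 = 18.998
  H: 7 × 1.008 = 7.056
  N: 2 × 14.007 = 28.014
  O: 3 × 15.999 = 47.997
Sum: 9×12.011 + 1×18.998 + 7×1.008 + 2×14.007 + 3×15.999 = 210.164 → 210.16 g/mol.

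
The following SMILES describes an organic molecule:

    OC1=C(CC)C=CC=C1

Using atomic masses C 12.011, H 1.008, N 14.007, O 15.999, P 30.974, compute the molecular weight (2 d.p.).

122.17 g/mol

First, the molecular formula is C8H10O (counting implicit H from valence).
  C: 8 × 12.011 = 96.088
  H: 10 × 1.008 = 10.080
  O: 1 × 15.999 = 15.999
Sum: 8×12.011 + 10×1.008 + 1×15.999 = 122.167 → 122.17 g/mol.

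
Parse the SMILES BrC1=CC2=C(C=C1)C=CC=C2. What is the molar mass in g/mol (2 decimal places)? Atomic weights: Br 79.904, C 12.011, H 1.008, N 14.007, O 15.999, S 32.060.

First, the molecular formula is C10H7Br (counting implicit H from valence).
  Br: 1 × 79.904 = 79.904
  C: 10 × 12.011 = 120.110
  H: 7 × 1.008 = 7.056
Sum: 1×79.904 + 10×12.011 + 7×1.008 = 207.070 → 207.07 g/mol.

207.07 g/mol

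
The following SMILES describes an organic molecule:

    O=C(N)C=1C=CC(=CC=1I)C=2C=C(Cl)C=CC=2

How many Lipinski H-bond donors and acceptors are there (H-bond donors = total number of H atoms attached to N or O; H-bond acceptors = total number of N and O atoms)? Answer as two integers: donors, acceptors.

2, 2

Donors: find every N or O and count the H atoms it carries.
  atom 1 (O): bond orders sum to 2 → 0 H
  atom 3 (N): bond orders sum to 1 → 2 H
Lipinski HBD = 2.
Acceptors: N atoms = 1, O atoms = 1 → HBA = 2.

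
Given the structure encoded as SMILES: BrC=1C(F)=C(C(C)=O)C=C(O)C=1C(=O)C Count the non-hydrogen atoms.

Every atom symbol written in the SMILES (organic subset) is one heavy atom; implicit H are not written.
Heavy atoms by element → Br:1, C:10, F:1, O:3.
Total: 15.

15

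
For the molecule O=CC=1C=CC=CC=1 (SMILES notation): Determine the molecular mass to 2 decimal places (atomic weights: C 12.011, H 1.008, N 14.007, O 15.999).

106.12 g/mol

First, the molecular formula is C7H6O (counting implicit H from valence).
  C: 7 × 12.011 = 84.077
  H: 6 × 1.008 = 6.048
  O: 1 × 15.999 = 15.999
Sum: 7×12.011 + 6×1.008 + 1×15.999 = 106.124 → 106.12 g/mol.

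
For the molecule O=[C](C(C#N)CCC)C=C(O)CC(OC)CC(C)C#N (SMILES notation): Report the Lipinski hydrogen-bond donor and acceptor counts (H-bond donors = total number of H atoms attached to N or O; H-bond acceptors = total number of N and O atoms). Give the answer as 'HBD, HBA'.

Donors: find every N or O and count the H atoms it carries.
  atom 1 (O): bond orders sum to 2 → 0 H
  atom 5 (N): bond orders sum to 3 → 0 H
  atom 11 (O): bond orders sum to 1 → 1 H
  atom 14 (O): bond orders sum to 2 → 0 H
  atom 20 (N): bond orders sum to 3 → 0 H
Lipinski HBD = 1.
Acceptors: N atoms = 2, O atoms = 3 → HBA = 5.

1, 5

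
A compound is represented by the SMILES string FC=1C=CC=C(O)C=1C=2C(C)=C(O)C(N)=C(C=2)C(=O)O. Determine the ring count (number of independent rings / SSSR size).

2

In SMILES, each pair of matching ring-closure digits denotes one ring-closing bond; the number of such bonds equals the number of independent rings.
Ring-closure bonds here: 2.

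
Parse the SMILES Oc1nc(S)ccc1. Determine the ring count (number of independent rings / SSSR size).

1

In SMILES, each pair of matching ring-closure digits denotes one ring-closing bond; the number of such bonds equals the number of independent rings.
Ring-closure bonds here: 1.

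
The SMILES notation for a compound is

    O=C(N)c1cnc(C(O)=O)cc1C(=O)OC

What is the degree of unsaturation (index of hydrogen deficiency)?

7

Molecular formula: C9H8N2O5.
DoU = (2C + 2 + N − H − X) / 2, where X is the halogen count and O/S are ignored.
    = (2·9 + 2 + 2 − 8 − 0) / 2 = 14 / 2 = 7.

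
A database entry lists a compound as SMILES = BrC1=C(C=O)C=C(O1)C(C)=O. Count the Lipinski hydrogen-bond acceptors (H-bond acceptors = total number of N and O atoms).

3

N atoms: 0; O atoms: 3.
Lipinski HBA = 0 + 3 = 3.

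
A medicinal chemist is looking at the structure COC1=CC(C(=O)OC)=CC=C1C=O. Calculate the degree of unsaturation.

6

Degree of unsaturation = (number of rings) + (number of π bonds).
Ring closures in the SMILES: 1.
π bonds: 5 double bonds (each 1 DoU) → 5 DoU from unsaturation.
Total DoU = 1 + 5 = 6.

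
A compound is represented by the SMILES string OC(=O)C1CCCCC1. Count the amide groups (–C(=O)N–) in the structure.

0

Scan the SMILES for the amide motif — none present.
Groups that are present: 1 carboxylic acid.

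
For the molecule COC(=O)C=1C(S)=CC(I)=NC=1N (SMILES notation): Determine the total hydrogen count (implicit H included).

Walk through each heavy atom and fill implicit hydrogens from standard valence (C 4, N 3, O 2, S 2, halogen 1):
  atom 1: C, bond orders sum to 1 (valence 4) → 3 H
  atom 2: O, bond orders sum to 2 (valence 2) → 0 H
  atom 3: C, bond orders sum to 4 (valence 4) → 0 H
  atom 4: O, bond orders sum to 2 (valence 2) → 0 H
  atom 5: C, bond orders sum to 4 (valence 4) → 0 H
  atom 6: C, bond orders sum to 4 (valence 4) → 0 H
  atom 7: S, bond orders sum to 1 (valence 2) → 1 H
  atom 8: C, bond orders sum to 3 (valence 4) → 1 H
  atom 9: C, bond orders sum to 4 (valence 4) → 0 H
  atom 10: I (halogen, monovalent) → 0 H
  atom 11: N, bond orders sum to 3 (valence 3) → 0 H
  atom 12: C, bond orders sum to 4 (valence 4) → 0 H
  atom 13: N, bond orders sum to 1 (valence 3) → 2 H
Total hydrogens: 7.

7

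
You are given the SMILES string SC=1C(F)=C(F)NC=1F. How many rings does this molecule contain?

In SMILES, each pair of matching ring-closure digits denotes one ring-closing bond; the number of such bonds equals the number of independent rings.
Ring-closure bonds here: 1.

1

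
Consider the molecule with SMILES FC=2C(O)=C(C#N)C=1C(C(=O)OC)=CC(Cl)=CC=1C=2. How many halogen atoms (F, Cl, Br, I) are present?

Halogen atoms appear at heavy-atom positions 1, 16 (1×Cl, 1×F).
Other groups present: 1 ester, 1 hydroxyl, 1 nitrile.
Halogen count: 2.

2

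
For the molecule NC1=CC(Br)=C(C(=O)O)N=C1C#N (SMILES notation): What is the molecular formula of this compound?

Walk through each heavy atom and fill implicit hydrogens from standard valence (C 4, N 3, O 2, S 2, halogen 1):
  atom 1: N, bond orders sum to 1 (valence 3) → 2 H
  atom 2: C, bond orders sum to 4 (valence 4) → 0 H
  atom 3: C, bond orders sum to 3 (valence 4) → 1 H
  atom 4: C, bond orders sum to 4 (valence 4) → 0 H
  atom 5: Br (halogen, monovalent) → 0 H
  atom 6: C, bond orders sum to 4 (valence 4) → 0 H
  atom 7: C, bond orders sum to 4 (valence 4) → 0 H
  atom 8: O, bond orders sum to 2 (valence 2) → 0 H
  atom 9: O, bond orders sum to 1 (valence 2) → 1 H
  atom 10: N, bond orders sum to 3 (valence 3) → 0 H
  atom 11: C, bond orders sum to 4 (valence 4) → 0 H
  atom 12: C, bond orders sum to 4 (valence 4) → 0 H
  atom 13: N, bond orders sum to 3 (valence 3) → 0 H
Totals → C:7, H:4, Br:1, N:3, O:2.
In Hill order: C7H4BrN3O2.

C7H4BrN3O2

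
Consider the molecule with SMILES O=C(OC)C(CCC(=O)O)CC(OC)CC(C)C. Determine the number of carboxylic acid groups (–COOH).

The carboxylic acid motif appears at heavy-atom position 8 in the SMILES.
Other groups present: 1 ester, 1 ether.
Carboxylic acid count: 1.

1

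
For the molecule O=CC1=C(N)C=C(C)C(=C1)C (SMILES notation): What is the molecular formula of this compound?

C9H11NO

Walk through each heavy atom and fill implicit hydrogens from standard valence (C 4, N 3, O 2, S 2, halogen 1):
  atom 1: O, bond orders sum to 2 (valence 2) → 0 H
  atom 2: C, bond orders sum to 3 (valence 4) → 1 H
  atom 3: C, bond orders sum to 4 (valence 4) → 0 H
  atom 4: C, bond orders sum to 4 (valence 4) → 0 H
  atom 5: N, bond orders sum to 1 (valence 3) → 2 H
  atom 6: C, bond orders sum to 3 (valence 4) → 1 H
  atom 7: C, bond orders sum to 4 (valence 4) → 0 H
  atom 8: C, bond orders sum to 1 (valence 4) → 3 H
  atom 9: C, bond orders sum to 4 (valence 4) → 0 H
  atom 10: C, bond orders sum to 3 (valence 4) → 1 H
  atom 11: C, bond orders sum to 1 (valence 4) → 3 H
Totals → C:9, H:11, N:1, O:1.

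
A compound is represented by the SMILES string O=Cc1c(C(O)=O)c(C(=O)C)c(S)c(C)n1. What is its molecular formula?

Walk through each heavy atom and fill implicit hydrogens from standard valence (C 4, N 3, O 2, S 2, halogen 1); for lowercase aromatic atoms, an aromatic c carries 1 H when it has two neighbours and 0 H with three, and aromatic n carries 0 H:
  atom 1: O, bond orders sum to 2 (valence 2) → 0 H
  atom 2: C, bond orders sum to 3 (valence 4) → 1 H
  atom 3: aromatic c, 3 neighbours → 0 H
  atom 4: aromatic c, 3 neighbours → 0 H
  atom 5: C, bond orders sum to 4 (valence 4) → 0 H
  atom 6: O, bond orders sum to 1 (valence 2) → 1 H
  atom 7: O, bond orders sum to 2 (valence 2) → 0 H
  atom 8: aromatic c, 3 neighbours → 0 H
  atom 9: C, bond orders sum to 4 (valence 4) → 0 H
  atom 10: O, bond orders sum to 2 (valence 2) → 0 H
  atom 11: C, bond orders sum to 1 (valence 4) → 3 H
  atom 12: aromatic c, 3 neighbours → 0 H
  atom 13: S, bond orders sum to 1 (valence 2) → 1 H
  atom 14: aromatic c, 3 neighbours → 0 H
  atom 15: C, bond orders sum to 1 (valence 4) → 3 H
  atom 16: aromatic n, 2 neighbours → 0 H
Totals → C:10, H:9, N:1, O:4, S:1.
In Hill order: C10H9NO4S.

C10H9NO4S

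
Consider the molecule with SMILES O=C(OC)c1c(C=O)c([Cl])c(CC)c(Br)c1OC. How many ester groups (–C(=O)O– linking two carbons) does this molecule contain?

The ester motif appears at heavy-atom position 2 in the SMILES.
Other groups present: 1 aldehyde, 1 ether.
Ester count: 1.

1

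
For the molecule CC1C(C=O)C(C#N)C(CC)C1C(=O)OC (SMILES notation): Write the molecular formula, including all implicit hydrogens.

Walk through each heavy atom and fill implicit hydrogens from standard valence (C 4, N 3, O 2, S 2, halogen 1):
  atom 1: C, bond orders sum to 1 (valence 4) → 3 H
  atom 2: C, bond orders sum to 3 (valence 4) → 1 H
  atom 3: C, bond orders sum to 3 (valence 4) → 1 H
  atom 4: C, bond orders sum to 3 (valence 4) → 1 H
  atom 5: O, bond orders sum to 2 (valence 2) → 0 H
  atom 6: C, bond orders sum to 3 (valence 4) → 1 H
  atom 7: C, bond orders sum to 4 (valence 4) → 0 H
  atom 8: N, bond orders sum to 3 (valence 3) → 0 H
  atom 9: C, bond orders sum to 3 (valence 4) → 1 H
  atom 10: C, bond orders sum to 2 (valence 4) → 2 H
  atom 11: C, bond orders sum to 1 (valence 4) → 3 H
  atom 12: C, bond orders sum to 3 (valence 4) → 1 H
  atom 13: C, bond orders sum to 4 (valence 4) → 0 H
  atom 14: O, bond orders sum to 2 (valence 2) → 0 H
  atom 15: O, bond orders sum to 2 (valence 2) → 0 H
  atom 16: C, bond orders sum to 1 (valence 4) → 3 H
Totals → C:12, H:17, N:1, O:3.

C12H17NO3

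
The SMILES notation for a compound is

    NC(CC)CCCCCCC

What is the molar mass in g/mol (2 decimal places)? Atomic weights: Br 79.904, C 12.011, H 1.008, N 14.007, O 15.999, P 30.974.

157.30 g/mol

First, the molecular formula is C10H23N (counting implicit H from valence).
  C: 10 × 12.011 = 120.110
  H: 23 × 1.008 = 23.184
  N: 1 × 14.007 = 14.007
Sum: 10×12.011 + 23×1.008 + 1×14.007 = 157.301 → 157.30 g/mol.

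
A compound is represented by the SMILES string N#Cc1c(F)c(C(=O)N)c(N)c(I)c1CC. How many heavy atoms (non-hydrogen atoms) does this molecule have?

Every atom symbol written in the SMILES (organic subset) is one heavy atom; implicit H are not written.
Heavy atoms by element → C:10, F:1, I:1, N:3, O:1.
Total: 16.

16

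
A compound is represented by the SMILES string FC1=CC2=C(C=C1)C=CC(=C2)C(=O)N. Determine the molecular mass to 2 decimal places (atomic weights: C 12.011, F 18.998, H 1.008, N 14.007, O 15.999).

First, the molecular formula is C11H8FNO (counting implicit H from valence).
  C: 11 × 12.011 = 132.121
  F: 1 × 18.998 = 18.998
  H: 8 × 1.008 = 8.064
  N: 1 × 14.007 = 14.007
  O: 1 × 15.999 = 15.999
Sum: 11×12.011 + 1×18.998 + 8×1.008 + 1×14.007 + 1×15.999 = 189.189 → 189.19 g/mol.

189.19 g/mol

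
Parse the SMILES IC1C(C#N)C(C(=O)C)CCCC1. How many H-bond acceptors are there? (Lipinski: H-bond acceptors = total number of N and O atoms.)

N atoms: 1; O atoms: 1.
Lipinski HBA = 1 + 1 = 2.

2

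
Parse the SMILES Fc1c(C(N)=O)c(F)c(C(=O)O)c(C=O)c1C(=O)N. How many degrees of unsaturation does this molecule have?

Molecular formula: C10H6F2N2O5.
DoU = (2C + 2 + N − H − X) / 2, where X is the halogen count and O/S are ignored.
    = (2·10 + 2 + 2 − 6 − 2) / 2 = 16 / 2 = 8.

8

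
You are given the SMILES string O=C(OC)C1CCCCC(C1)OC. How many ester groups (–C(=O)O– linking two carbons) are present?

1

The ester motif appears at heavy-atom position 2 in the SMILES.
Other groups present: 1 ether.
Ester count: 1.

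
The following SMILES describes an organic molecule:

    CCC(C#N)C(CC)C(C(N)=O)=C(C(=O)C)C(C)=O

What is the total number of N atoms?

2

Scan the SMILES for N atoms (remember two-letter symbols like Cl and Br are single atoms).
Nitrogen count: 2.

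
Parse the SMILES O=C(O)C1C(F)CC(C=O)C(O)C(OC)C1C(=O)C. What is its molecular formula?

C12H17FO6

Walk through each heavy atom and fill implicit hydrogens from standard valence (C 4, N 3, O 2, S 2, halogen 1):
  atom 1: O, bond orders sum to 2 (valence 2) → 0 H
  atom 2: C, bond orders sum to 4 (valence 4) → 0 H
  atom 3: O, bond orders sum to 1 (valence 2) → 1 H
  atom 4: C, bond orders sum to 3 (valence 4) → 1 H
  atom 5: C, bond orders sum to 3 (valence 4) → 1 H
  atom 6: F (halogen, monovalent) → 0 H
  atom 7: C, bond orders sum to 2 (valence 4) → 2 H
  atom 8: C, bond orders sum to 3 (valence 4) → 1 H
  atom 9: C, bond orders sum to 3 (valence 4) → 1 H
  atom 10: O, bond orders sum to 2 (valence 2) → 0 H
  atom 11: C, bond orders sum to 3 (valence 4) → 1 H
  atom 12: O, bond orders sum to 1 (valence 2) → 1 H
  atom 13: C, bond orders sum to 3 (valence 4) → 1 H
  atom 14: O, bond orders sum to 2 (valence 2) → 0 H
  atom 15: C, bond orders sum to 1 (valence 4) → 3 H
  atom 16: C, bond orders sum to 3 (valence 4) → 1 H
  atom 17: C, bond orders sum to 4 (valence 4) → 0 H
  atom 18: O, bond orders sum to 2 (valence 2) → 0 H
  atom 19: C, bond orders sum to 1 (valence 4) → 3 H
Totals → C:12, H:17, F:1, O:6.
In Hill order: C12H17FO6.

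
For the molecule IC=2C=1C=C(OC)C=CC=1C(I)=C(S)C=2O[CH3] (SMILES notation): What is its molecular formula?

Walk through each heavy atom and fill implicit hydrogens from standard valence (C 4, N 3, O 2, S 2, halogen 1):
  atom 1: I (halogen, monovalent) → 0 H
  atom 2: C, bond orders sum to 4 (valence 4) → 0 H
  atom 3: C, bond orders sum to 4 (valence 4) → 0 H
  atom 4: C, bond orders sum to 3 (valence 4) → 1 H
  atom 5: C, bond orders sum to 4 (valence 4) → 0 H
  atom 6: O, bond orders sum to 2 (valence 2) → 0 H
  atom 7: C, bond orders sum to 1 (valence 4) → 3 H
  atom 8: C, bond orders sum to 3 (valence 4) → 1 H
  atom 9: C, bond orders sum to 3 (valence 4) → 1 H
  atom 10: C, bond orders sum to 4 (valence 4) → 0 H
  atom 11: C, bond orders sum to 4 (valence 4) → 0 H
  atom 12: I (halogen, monovalent) → 0 H
  atom 13: C, bond orders sum to 4 (valence 4) → 0 H
  atom 14: S, bond orders sum to 1 (valence 2) → 1 H
  atom 15: C, bond orders sum to 4 (valence 4) → 0 H
  atom 16: O, bond orders sum to 2 (valence 2) → 0 H
  atom 17: C with explicit H count 3
Totals → C:12, H:10, I:2, O:2, S:1.

C12H10I2O2S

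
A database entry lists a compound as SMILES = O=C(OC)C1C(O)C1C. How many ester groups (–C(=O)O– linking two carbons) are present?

The ester motif appears at heavy-atom position 2 in the SMILES.
Other groups present: 1 hydroxyl.
Ester count: 1.

1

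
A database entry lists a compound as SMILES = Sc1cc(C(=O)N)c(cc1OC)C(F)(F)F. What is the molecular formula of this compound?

Walk through each heavy atom and fill implicit hydrogens from standard valence (C 4, N 3, O 2, S 2, halogen 1); for lowercase aromatic atoms, an aromatic c carries 1 H when it has two neighbours and 0 H with three, and aromatic n carries 0 H:
  atom 1: S, bond orders sum to 1 (valence 2) → 1 H
  atom 2: aromatic c, 3 neighbours → 0 H
  atom 3: aromatic c, 2 neighbours → 1 H
  atom 4: aromatic c, 3 neighbours → 0 H
  atom 5: C, bond orders sum to 4 (valence 4) → 0 H
  atom 6: O, bond orders sum to 2 (valence 2) → 0 H
  atom 7: N, bond orders sum to 1 (valence 3) → 2 H
  atom 8: aromatic c, 3 neighbours → 0 H
  atom 9: aromatic c, 2 neighbours → 1 H
  atom 10: aromatic c, 3 neighbours → 0 H
  atom 11: O, bond orders sum to 2 (valence 2) → 0 H
  atom 12: C, bond orders sum to 1 (valence 4) → 3 H
  atom 13: C, bond orders sum to 4 (valence 4) → 0 H
  atom 14: F (halogen, monovalent) → 0 H
  atom 15: F (halogen, monovalent) → 0 H
  atom 16: F (halogen, monovalent) → 0 H
Totals → C:9, H:8, F:3, N:1, O:2, S:1.
In Hill order: C9H8F3NO2S.

C9H8F3NO2S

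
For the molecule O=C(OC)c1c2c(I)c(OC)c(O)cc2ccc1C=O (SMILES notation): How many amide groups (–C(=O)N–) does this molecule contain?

Scan the SMILES for the amide motif — none present.
Groups that are present: 1 aldehyde, 1 ester, 1 ether, 1 hydroxyl.

0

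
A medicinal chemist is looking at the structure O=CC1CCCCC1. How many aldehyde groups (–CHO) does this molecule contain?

1

The aldehyde motif appears at heavy-atom position 2 in the SMILES.
Aldehyde count: 1.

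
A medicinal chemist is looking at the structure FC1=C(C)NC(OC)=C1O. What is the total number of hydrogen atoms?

8

Walk through each heavy atom and fill implicit hydrogens from standard valence (C 4, N 3, O 2, S 2, halogen 1):
  atom 1: F (halogen, monovalent) → 0 H
  atom 2: C, bond orders sum to 4 (valence 4) → 0 H
  atom 3: C, bond orders sum to 4 (valence 4) → 0 H
  atom 4: C, bond orders sum to 1 (valence 4) → 3 H
  atom 5: N, bond orders sum to 2 (valence 3) → 1 H
  atom 6: C, bond orders sum to 4 (valence 4) → 0 H
  atom 7: O, bond orders sum to 2 (valence 2) → 0 H
  atom 8: C, bond orders sum to 1 (valence 4) → 3 H
  atom 9: C, bond orders sum to 4 (valence 4) → 0 H
  atom 10: O, bond orders sum to 1 (valence 2) → 1 H
Total hydrogens: 8.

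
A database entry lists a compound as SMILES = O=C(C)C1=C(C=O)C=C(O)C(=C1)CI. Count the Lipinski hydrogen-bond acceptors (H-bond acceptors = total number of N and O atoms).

N atoms: 0; O atoms: 3.
Lipinski HBA = 0 + 3 = 3.

3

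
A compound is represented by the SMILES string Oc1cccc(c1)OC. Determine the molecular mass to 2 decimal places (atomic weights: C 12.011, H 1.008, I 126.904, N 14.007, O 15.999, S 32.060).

First, the molecular formula is C7H8O2 (counting implicit H from valence).
  C: 7 × 12.011 = 84.077
  H: 8 × 1.008 = 8.064
  O: 2 × 15.999 = 31.998
Sum: 7×12.011 + 8×1.008 + 2×15.999 = 124.139 → 124.14 g/mol.

124.14 g/mol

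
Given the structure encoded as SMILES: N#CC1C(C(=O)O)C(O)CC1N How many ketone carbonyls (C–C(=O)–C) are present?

Scan the SMILES for the ketone motif — none present.
Groups that are present: 1 carboxylic acid, 1 hydroxyl, 1 nitrile, 1 primary amine.

0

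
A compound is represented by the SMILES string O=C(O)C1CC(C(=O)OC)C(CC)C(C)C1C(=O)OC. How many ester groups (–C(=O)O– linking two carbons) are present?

2

The ester motif appears at heavy-atom positions 7, 17 in the SMILES.
Other groups present: 1 carboxylic acid.
Ester count: 2.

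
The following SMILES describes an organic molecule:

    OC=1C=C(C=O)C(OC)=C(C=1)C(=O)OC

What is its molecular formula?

C10H10O5

Walk through each heavy atom and fill implicit hydrogens from standard valence (C 4, N 3, O 2, S 2, halogen 1):
  atom 1: O, bond orders sum to 1 (valence 2) → 1 H
  atom 2: C, bond orders sum to 4 (valence 4) → 0 H
  atom 3: C, bond orders sum to 3 (valence 4) → 1 H
  atom 4: C, bond orders sum to 4 (valence 4) → 0 H
  atom 5: C, bond orders sum to 3 (valence 4) → 1 H
  atom 6: O, bond orders sum to 2 (valence 2) → 0 H
  atom 7: C, bond orders sum to 4 (valence 4) → 0 H
  atom 8: O, bond orders sum to 2 (valence 2) → 0 H
  atom 9: C, bond orders sum to 1 (valence 4) → 3 H
  atom 10: C, bond orders sum to 4 (valence 4) → 0 H
  atom 11: C, bond orders sum to 3 (valence 4) → 1 H
  atom 12: C, bond orders sum to 4 (valence 4) → 0 H
  atom 13: O, bond orders sum to 2 (valence 2) → 0 H
  atom 14: O, bond orders sum to 2 (valence 2) → 0 H
  atom 15: C, bond orders sum to 1 (valence 4) → 3 H
Totals → C:10, H:10, O:5.
In Hill order: C10H10O5.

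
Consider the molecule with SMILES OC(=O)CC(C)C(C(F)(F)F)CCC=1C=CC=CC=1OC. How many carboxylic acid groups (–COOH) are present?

1

The carboxylic acid motif appears at heavy-atom position 2 in the SMILES.
Other groups present: 1 ether.
Carboxylic acid count: 1.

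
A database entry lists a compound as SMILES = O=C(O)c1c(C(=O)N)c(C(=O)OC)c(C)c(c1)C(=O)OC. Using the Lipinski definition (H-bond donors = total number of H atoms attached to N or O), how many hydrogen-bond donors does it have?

3

Donors: find every N or O and count the H atoms it carries.
  atom 1 (O): bond orders sum to 2 → 0 H
  atom 3 (O): bond orders sum to 1 → 1 H
  atom 7 (O): bond orders sum to 2 → 0 H
  atom 8 (N): bond orders sum to 1 → 2 H
  atom 11 (O): bond orders sum to 2 → 0 H
  atom 12 (O): bond orders sum to 2 → 0 H
  atom 19 (O): bond orders sum to 2 → 0 H
  atom 20 (O): bond orders sum to 2 → 0 H
Lipinski HBD = 3.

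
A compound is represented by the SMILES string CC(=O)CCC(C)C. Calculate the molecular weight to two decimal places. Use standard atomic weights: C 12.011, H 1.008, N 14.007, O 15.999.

114.19 g/mol

First, the molecular formula is C7H14O (counting implicit H from valence).
  C: 7 × 12.011 = 84.077
  H: 14 × 1.008 = 14.112
  O: 1 × 15.999 = 15.999
Sum: 7×12.011 + 14×1.008 + 1×15.999 = 114.188 → 114.19 g/mol.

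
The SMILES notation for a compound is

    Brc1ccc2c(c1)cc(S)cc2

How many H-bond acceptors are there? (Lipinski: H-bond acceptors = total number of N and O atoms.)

N atoms: 0; O atoms: 0.
Lipinski HBA = 0 + 0 = 0.

0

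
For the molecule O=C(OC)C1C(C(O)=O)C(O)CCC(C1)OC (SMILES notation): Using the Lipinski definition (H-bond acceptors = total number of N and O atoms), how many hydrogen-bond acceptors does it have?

6

N atoms: 0; O atoms: 6.
Lipinski HBA = 0 + 6 = 6.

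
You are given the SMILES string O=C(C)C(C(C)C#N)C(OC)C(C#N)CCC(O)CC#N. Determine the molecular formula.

C15H21N3O3

Walk through each heavy atom and fill implicit hydrogens from standard valence (C 4, N 3, O 2, S 2, halogen 1):
  atom 1: O, bond orders sum to 2 (valence 2) → 0 H
  atom 2: C, bond orders sum to 4 (valence 4) → 0 H
  atom 3: C, bond orders sum to 1 (valence 4) → 3 H
  atom 4: C, bond orders sum to 3 (valence 4) → 1 H
  atom 5: C, bond orders sum to 3 (valence 4) → 1 H
  atom 6: C, bond orders sum to 1 (valence 4) → 3 H
  atom 7: C, bond orders sum to 4 (valence 4) → 0 H
  atom 8: N, bond orders sum to 3 (valence 3) → 0 H
  atom 9: C, bond orders sum to 3 (valence 4) → 1 H
  atom 10: O, bond orders sum to 2 (valence 2) → 0 H
  atom 11: C, bond orders sum to 1 (valence 4) → 3 H
  atom 12: C, bond orders sum to 3 (valence 4) → 1 H
  atom 13: C, bond orders sum to 4 (valence 4) → 0 H
  atom 14: N, bond orders sum to 3 (valence 3) → 0 H
  atom 15: C, bond orders sum to 2 (valence 4) → 2 H
  atom 16: C, bond orders sum to 2 (valence 4) → 2 H
  atom 17: C, bond orders sum to 3 (valence 4) → 1 H
  atom 18: O, bond orders sum to 1 (valence 2) → 1 H
  atom 19: C, bond orders sum to 2 (valence 4) → 2 H
  atom 20: C, bond orders sum to 4 (valence 4) → 0 H
  atom 21: N, bond orders sum to 3 (valence 3) → 0 H
Totals → C:15, H:21, N:3, O:3.
In Hill order: C15H21N3O3.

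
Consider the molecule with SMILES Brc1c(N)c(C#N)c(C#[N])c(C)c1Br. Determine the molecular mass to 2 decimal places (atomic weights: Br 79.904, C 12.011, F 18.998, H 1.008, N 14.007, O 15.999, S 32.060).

314.97 g/mol

First, the molecular formula is C9H5Br2N3 (counting implicit H from valence).
  Br: 2 × 79.904 = 159.808
  C: 9 × 12.011 = 108.099
  H: 5 × 1.008 = 5.040
  N: 3 × 14.007 = 42.021
Sum: 2×79.904 + 9×12.011 + 5×1.008 + 3×14.007 = 314.968 → 314.97 g/mol.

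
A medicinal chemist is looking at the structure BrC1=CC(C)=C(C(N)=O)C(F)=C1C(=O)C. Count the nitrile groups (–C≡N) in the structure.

Scan the SMILES for the nitrile motif — none present.
Groups that are present: 1 amide, 1 ketone.

0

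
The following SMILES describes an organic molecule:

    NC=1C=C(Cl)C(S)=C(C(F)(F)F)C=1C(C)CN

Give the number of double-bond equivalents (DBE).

4

Degree of unsaturation = (number of rings) + (number of π bonds).
Ring closures in the SMILES: 1.
π bonds: 3 double bonds (each 1 DoU) → 3 DoU from unsaturation.
Total DoU = 1 + 3 = 4.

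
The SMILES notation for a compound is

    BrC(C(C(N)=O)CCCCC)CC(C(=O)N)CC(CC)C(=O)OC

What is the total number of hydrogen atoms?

Walk through each heavy atom and fill implicit hydrogens from standard valence (C 4, N 3, O 2, S 2, halogen 1):
  atom 1: Br (halogen, monovalent) → 0 H
  atom 2: C, bond orders sum to 3 (valence 4) → 1 H
  atom 3: C, bond orders sum to 3 (valence 4) → 1 H
  atom 4: C, bond orders sum to 4 (valence 4) → 0 H
  atom 5: N, bond orders sum to 1 (valence 3) → 2 H
  atom 6: O, bond orders sum to 2 (valence 2) → 0 H
  atom 7: C, bond orders sum to 2 (valence 4) → 2 H
  atom 8: C, bond orders sum to 2 (valence 4) → 2 H
  atom 9: C, bond orders sum to 2 (valence 4) → 2 H
  atom 10: C, bond orders sum to 2 (valence 4) → 2 H
  atom 11: C, bond orders sum to 1 (valence 4) → 3 H
  atom 12: C, bond orders sum to 2 (valence 4) → 2 H
  atom 13: C, bond orders sum to 3 (valence 4) → 1 H
  atom 14: C, bond orders sum to 4 (valence 4) → 0 H
  atom 15: O, bond orders sum to 2 (valence 2) → 0 H
  atom 16: N, bond orders sum to 1 (valence 3) → 2 H
  atom 17: C, bond orders sum to 2 (valence 4) → 2 H
  atom 18: C, bond orders sum to 3 (valence 4) → 1 H
  atom 19: C, bond orders sum to 2 (valence 4) → 2 H
  atom 20: C, bond orders sum to 1 (valence 4) → 3 H
  atom 21: C, bond orders sum to 4 (valence 4) → 0 H
  atom 22: O, bond orders sum to 2 (valence 2) → 0 H
  atom 23: O, bond orders sum to 2 (valence 2) → 0 H
  atom 24: C, bond orders sum to 1 (valence 4) → 3 H
Total hydrogens: 31.

31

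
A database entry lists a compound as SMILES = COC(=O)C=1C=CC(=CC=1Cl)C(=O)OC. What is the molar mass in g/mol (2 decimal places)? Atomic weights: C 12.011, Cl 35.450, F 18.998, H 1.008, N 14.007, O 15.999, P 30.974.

First, the molecular formula is C10H9ClO4 (counting implicit H from valence).
  C: 10 × 12.011 = 120.110
  Cl: 1 × 35.450 = 35.450
  H: 9 × 1.008 = 9.072
  O: 4 × 15.999 = 63.996
Sum: 10×12.011 + 1×35.450 + 9×1.008 + 4×15.999 = 228.628 → 228.63 g/mol.

228.63 g/mol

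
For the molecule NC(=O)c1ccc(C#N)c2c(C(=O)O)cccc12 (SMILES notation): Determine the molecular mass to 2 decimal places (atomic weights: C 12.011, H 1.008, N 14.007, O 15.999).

First, the molecular formula is C13H8N2O3 (counting implicit H from valence).
  C: 13 × 12.011 = 156.143
  H: 8 × 1.008 = 8.064
  N: 2 × 14.007 = 28.014
  O: 3 × 15.999 = 47.997
Sum: 13×12.011 + 8×1.008 + 2×14.007 + 3×15.999 = 240.218 → 240.22 g/mol.

240.22 g/mol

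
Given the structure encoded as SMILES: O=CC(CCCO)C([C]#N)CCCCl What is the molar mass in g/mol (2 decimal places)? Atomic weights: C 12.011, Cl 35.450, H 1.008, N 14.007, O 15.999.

First, the molecular formula is C10H16ClNO2 (counting implicit H from valence).
  C: 10 × 12.011 = 120.110
  Cl: 1 × 35.450 = 35.450
  H: 16 × 1.008 = 16.128
  N: 1 × 14.007 = 14.007
  O: 2 × 15.999 = 31.998
Sum: 10×12.011 + 1×35.450 + 16×1.008 + 1×14.007 + 2×15.999 = 217.693 → 217.69 g/mol.

217.69 g/mol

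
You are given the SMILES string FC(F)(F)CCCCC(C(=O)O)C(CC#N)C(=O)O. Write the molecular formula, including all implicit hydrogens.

C11H14F3NO4

Walk through each heavy atom and fill implicit hydrogens from standard valence (C 4, N 3, O 2, S 2, halogen 1):
  atom 1: F (halogen, monovalent) → 0 H
  atom 2: C, bond orders sum to 4 (valence 4) → 0 H
  atom 3: F (halogen, monovalent) → 0 H
  atom 4: F (halogen, monovalent) → 0 H
  atom 5: C, bond orders sum to 2 (valence 4) → 2 H
  atom 6: C, bond orders sum to 2 (valence 4) → 2 H
  atom 7: C, bond orders sum to 2 (valence 4) → 2 H
  atom 8: C, bond orders sum to 2 (valence 4) → 2 H
  atom 9: C, bond orders sum to 3 (valence 4) → 1 H
  atom 10: C, bond orders sum to 4 (valence 4) → 0 H
  atom 11: O, bond orders sum to 2 (valence 2) → 0 H
  atom 12: O, bond orders sum to 1 (valence 2) → 1 H
  atom 13: C, bond orders sum to 3 (valence 4) → 1 H
  atom 14: C, bond orders sum to 2 (valence 4) → 2 H
  atom 15: C, bond orders sum to 4 (valence 4) → 0 H
  atom 16: N, bond orders sum to 3 (valence 3) → 0 H
  atom 17: C, bond orders sum to 4 (valence 4) → 0 H
  atom 18: O, bond orders sum to 2 (valence 2) → 0 H
  atom 19: O, bond orders sum to 1 (valence 2) → 1 H
Totals → C:11, H:14, F:3, N:1, O:4.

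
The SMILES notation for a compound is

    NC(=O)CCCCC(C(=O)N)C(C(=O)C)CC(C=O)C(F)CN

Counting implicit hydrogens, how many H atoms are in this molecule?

Walk through each heavy atom and fill implicit hydrogens from standard valence (C 4, N 3, O 2, S 2, halogen 1):
  atom 1: N, bond orders sum to 1 (valence 3) → 2 H
  atom 2: C, bond orders sum to 4 (valence 4) → 0 H
  atom 3: O, bond orders sum to 2 (valence 2) → 0 H
  atom 4: C, bond orders sum to 2 (valence 4) → 2 H
  atom 5: C, bond orders sum to 2 (valence 4) → 2 H
  atom 6: C, bond orders sum to 2 (valence 4) → 2 H
  atom 7: C, bond orders sum to 2 (valence 4) → 2 H
  atom 8: C, bond orders sum to 3 (valence 4) → 1 H
  atom 9: C, bond orders sum to 4 (valence 4) → 0 H
  atom 10: O, bond orders sum to 2 (valence 2) → 0 H
  atom 11: N, bond orders sum to 1 (valence 3) → 2 H
  atom 12: C, bond orders sum to 3 (valence 4) → 1 H
  atom 13: C, bond orders sum to 4 (valence 4) → 0 H
  atom 14: O, bond orders sum to 2 (valence 2) → 0 H
  atom 15: C, bond orders sum to 1 (valence 4) → 3 H
  atom 16: C, bond orders sum to 2 (valence 4) → 2 H
  atom 17: C, bond orders sum to 3 (valence 4) → 1 H
  atom 18: C, bond orders sum to 3 (valence 4) → 1 H
  atom 19: O, bond orders sum to 2 (valence 2) → 0 H
  atom 20: C, bond orders sum to 3 (valence 4) → 1 H
  atom 21: F (halogen, monovalent) → 0 H
  atom 22: C, bond orders sum to 2 (valence 4) → 2 H
  atom 23: N, bond orders sum to 1 (valence 3) → 2 H
Total hydrogens: 26.

26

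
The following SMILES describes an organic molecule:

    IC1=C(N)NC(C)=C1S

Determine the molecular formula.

Walk through each heavy atom and fill implicit hydrogens from standard valence (C 4, N 3, O 2, S 2, halogen 1):
  atom 1: I (halogen, monovalent) → 0 H
  atom 2: C, bond orders sum to 4 (valence 4) → 0 H
  atom 3: C, bond orders sum to 4 (valence 4) → 0 H
  atom 4: N, bond orders sum to 1 (valence 3) → 2 H
  atom 5: N, bond orders sum to 2 (valence 3) → 1 H
  atom 6: C, bond orders sum to 4 (valence 4) → 0 H
  atom 7: C, bond orders sum to 1 (valence 4) → 3 H
  atom 8: C, bond orders sum to 4 (valence 4) → 0 H
  atom 9: S, bond orders sum to 1 (valence 2) → 1 H
Totals → C:5, H:7, I:1, N:2, S:1.

C5H7IN2S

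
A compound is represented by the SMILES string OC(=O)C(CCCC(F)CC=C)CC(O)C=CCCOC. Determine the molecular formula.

C16H27FO4

Walk through each heavy atom and fill implicit hydrogens from standard valence (C 4, N 3, O 2, S 2, halogen 1):
  atom 1: O, bond orders sum to 1 (valence 2) → 1 H
  atom 2: C, bond orders sum to 4 (valence 4) → 0 H
  atom 3: O, bond orders sum to 2 (valence 2) → 0 H
  atom 4: C, bond orders sum to 3 (valence 4) → 1 H
  atom 5: C, bond orders sum to 2 (valence 4) → 2 H
  atom 6: C, bond orders sum to 2 (valence 4) → 2 H
  atom 7: C, bond orders sum to 2 (valence 4) → 2 H
  atom 8: C, bond orders sum to 3 (valence 4) → 1 H
  atom 9: F (halogen, monovalent) → 0 H
  atom 10: C, bond orders sum to 2 (valence 4) → 2 H
  atom 11: C, bond orders sum to 3 (valence 4) → 1 H
  atom 12: C, bond orders sum to 2 (valence 4) → 2 H
  atom 13: C, bond orders sum to 2 (valence 4) → 2 H
  atom 14: C, bond orders sum to 3 (valence 4) → 1 H
  atom 15: O, bond orders sum to 1 (valence 2) → 1 H
  atom 16: C, bond orders sum to 3 (valence 4) → 1 H
  atom 17: C, bond orders sum to 3 (valence 4) → 1 H
  atom 18: C, bond orders sum to 2 (valence 4) → 2 H
  atom 19: C, bond orders sum to 2 (valence 4) → 2 H
  atom 20: O, bond orders sum to 2 (valence 2) → 0 H
  atom 21: C, bond orders sum to 1 (valence 4) → 3 H
Totals → C:16, H:27, F:1, O:4.
In Hill order: C16H27FO4.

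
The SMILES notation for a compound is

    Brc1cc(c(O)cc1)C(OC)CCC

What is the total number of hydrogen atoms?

Walk through each heavy atom and fill implicit hydrogens from standard valence (C 4, N 3, O 2, S 2, halogen 1); for lowercase aromatic atoms, an aromatic c carries 1 H when it has two neighbours and 0 H with three, and aromatic n carries 0 H:
  atom 1: Br (halogen, monovalent) → 0 H
  atom 2: aromatic c, 3 neighbours → 0 H
  atom 3: aromatic c, 2 neighbours → 1 H
  atom 4: aromatic c, 3 neighbours → 0 H
  atom 5: aromatic c, 3 neighbours → 0 H
  atom 6: O, bond orders sum to 1 (valence 2) → 1 H
  atom 7: aromatic c, 2 neighbours → 1 H
  atom 8: aromatic c, 2 neighbours → 1 H
  atom 9: C, bond orders sum to 3 (valence 4) → 1 H
  atom 10: O, bond orders sum to 2 (valence 2) → 0 H
  atom 11: C, bond orders sum to 1 (valence 4) → 3 H
  atom 12: C, bond orders sum to 2 (valence 4) → 2 H
  atom 13: C, bond orders sum to 2 (valence 4) → 2 H
  atom 14: C, bond orders sum to 1 (valence 4) → 3 H
Total hydrogens: 15.

15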